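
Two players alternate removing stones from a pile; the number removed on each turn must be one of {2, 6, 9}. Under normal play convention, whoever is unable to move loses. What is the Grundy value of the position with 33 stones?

1

G(0) = 0
G(1) = mex{} = 0
G(2) = mex{0} = 1
G(3) = mex{0} = 1
G(4) = mex{1} = 0
G(5) = mex{1} = 0
G(6) = mex{0,0} = 1
G(7) = mex{0,0} = 1
G(8) = mex{1,1} = 0
G(9) = mex{1,1,0} = 2
G(10) = mex{0,0,0} = 1
G(11) = mex{2,0,1} = 3
G(12) = mex{1,1,1} = 0
G(13) = mex{3,1,0} = 2
G(14) = mex{0,0,0} = 1
G(15) = mex{2,2,1} = 0
G(16) = mex{1,1,1} = 0
G(17) = mex{0,3,0} = 1
G(18) = mex{0,0,2} = 1
G(19) = mex{1,2,1} = 0
G(20) = mex{1,1,3} = 0
G(21) = mex{0,0,0} = 1
G(22) = mex{0,0,2} = 1
G(23) = mex{1,1,1} = 0
G(24) = mex{1,1,0} = 2
G(25) = mex{0,0,0} = 1
G(26) = mex{2,0,1} = 3
G(27) = mex{1,1,1} = 0
G(28) = mex{3,1,0} = 2
G(29) = mex{0,0,0} = 1
G(30) = mex{2,2,1} = 0
G(31) = mex{1,1,1} = 0
G(32) = mex{0,3,0} = 1
G(33) = mex{0,0,2} = 1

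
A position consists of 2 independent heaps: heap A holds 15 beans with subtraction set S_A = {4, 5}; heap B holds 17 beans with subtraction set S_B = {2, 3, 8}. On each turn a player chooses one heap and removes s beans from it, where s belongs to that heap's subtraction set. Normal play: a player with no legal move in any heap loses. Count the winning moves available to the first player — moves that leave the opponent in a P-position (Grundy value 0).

0

Heap A, S = {4, 5}:
n :  0  1  2  3  4  5  6  7  8  9 10 11 12 13 14 15
G :  0  0  0  0  1  1  1  1  2  0  0  0  0  1  1  1
G_A(15) = 1.
Heap B, S = {2, 3, 8}:
G(0) = 0
G(1) = mex{} = 0
G(2) = mex{0} = 1
G(3) = mex{0,0} = 1
G(4) = mex{1,0} = 2
G(5) = mex{1,1} = 0
G(6) = mex{2,1} = 0
G(7) = mex{0,2} = 1
G(8) = mex{0,0,0} = 1
G(9) = mex{1,0,0} = 2
G(10) = mex{1,1,1} = 0
G(11) = mex{2,1,1} = 0
G(12) = mex{0,2,2} = 1
G(13) = mex{0,0,0} = 1
G(14) = mex{1,0,0} = 2
G(15) = mex{1,1,1} = 0
G(16) = mex{2,1,1} = 0
G(17) = mex{0,2,2} = 1
G_B(17) = 1.
Combined Grundy value = 1 ⊕ 1 = 0.
A winning move leaves total XOR = 0, i.e. changes one component's Grundy value g to g ⊕ X where X is the current total.
Heap A: target g' = 1⊕0 = 1, but every legal move changes the Grundy value (mex property), so 0 moves.
Heap B: target g' = 1⊕0 = 1, but every legal move changes the Grundy value (mex property), so 0 moves.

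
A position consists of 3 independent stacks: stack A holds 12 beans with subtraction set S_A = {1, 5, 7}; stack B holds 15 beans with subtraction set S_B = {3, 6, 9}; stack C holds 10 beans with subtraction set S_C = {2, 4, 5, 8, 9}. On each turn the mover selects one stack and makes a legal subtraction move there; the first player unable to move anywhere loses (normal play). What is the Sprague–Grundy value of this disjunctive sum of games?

Stack A, S = {1, 5, 7}:
G(0) = 0
G(1) = mex{0} = 1
G(2) = mex{1} = 0
G(3) = mex{0} = 1
G(4) = mex{1} = 0
G(5) = mex{0,0} = 1
G(6) = mex{1,1} = 0
G(7) = mex{0,0,0} = 1
G(8) = mex{1,1,1} = 0
G(9) = mex{0,0,0} = 1
G(10) = mex{1,1,1} = 0
G(11) = mex{0,0,0} = 1
G(12) = mex{1,1,1} = 0
G_A(12) = 0.
Stack B, S = {3, 6, 9}:
G(0) = 0
G(1) = mex{} = 0
G(2) = mex{} = 0
G(3) = mex{0} = 1
G(4) = mex{0} = 1
G(5) = mex{0} = 1
G(6) = mex{1,0} = 2
G(7) = mex{1,0} = 2
G(8) = mex{1,0} = 2
G(9) = mex{2,1,0} = 3
G(10) = mex{2,1,0} = 3
G(11) = mex{2,1,0} = 3
G(12) = mex{3,2,1} = 0
G(13) = mex{3,2,1} = 0
G(14) = mex{3,2,1} = 0
G(15) = mex{0,3,2} = 1
G_B(15) = 1.
Stack C, S = {2, 4, 5, 8, 9}:
G(0) = 0
G(1) = mex{} = 0
G(2) = mex{0} = 1
G(3) = mex{0} = 1
G(4) = mex{1,0} = 2
G(5) = mex{1,0,0} = 2
G(6) = mex{2,1,0} = 3
G(7) = mex{2,1,1} = 0
G(8) = mex{3,2,1,0} = 4
G(9) = mex{0,2,2,0,0} = 1
G(10) = mex{4,3,2,1,0} = 5
G_C(10) = 5.
Combined Grundy value = 0 ⊕ 1 ⊕ 5 = 4.

4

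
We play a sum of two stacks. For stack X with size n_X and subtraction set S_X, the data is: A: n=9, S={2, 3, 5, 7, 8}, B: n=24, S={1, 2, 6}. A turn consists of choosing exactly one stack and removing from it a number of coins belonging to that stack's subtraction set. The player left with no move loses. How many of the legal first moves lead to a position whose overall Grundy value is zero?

1

Stack A, S = {2, 3, 5, 7, 8}:
n : 0 1 2 3 4 5 6 7 8 9
G : 0 0 1 1 2 2 3 3 4 4
G_A(9) = 4.
Stack B, S = {1, 2, 6}:
G(0) = 0
G(1) = mex{0} = 1
G(2) = mex{1,0} = 2
G(3) = mex{2,1} = 0
G(4) = mex{0,2} = 1
G(5) = mex{1,0} = 2
G(6) = mex{2,1,0} = 3
G(7) = mex{3,2,1} = 0
G(8) = mex{0,3,2} = 1
G(9) = mex{1,0,0} = 2
G(10) = mex{2,1,1} = 0
G(11) = mex{0,2,2} = 1
G(12) = mex{1,0,3} = 2
G(13) = mex{2,1,0} = 3
G(14) = mex{3,2,1} = 0
G(15) = mex{0,3,2} = 1
G(16) = mex{1,0,0} = 2
G(17) = mex{2,1,1} = 0
G(18) = mex{0,2,2} = 1
G(19) = mex{1,0,3} = 2
G(20) = mex{2,1,0} = 3
G(21) = mex{3,2,1} = 0
G(22) = mex{0,3,2} = 1
G(23) = mex{1,0,0} = 2
G(24) = mex{2,1,1} = 0
G_B(24) = 0.
Combined Grundy value = 4 ⊕ 0 = 4.
A winning move leaves total XOR = 0, i.e. changes one component's Grundy value g to g ⊕ X where X is the current total.
Stack A: need g' = 4⊕4 = 0. Options: 9−2→G=3, 9−3→G=3, 9−5→G=2, 9−7→G=1, 9−8→G=0. Hits: 1.
Stack B: need g' = 0⊕4 = 4. Options: 24−1→G=2, 24−2→G=1, 24−6→G=1. Hits: 0.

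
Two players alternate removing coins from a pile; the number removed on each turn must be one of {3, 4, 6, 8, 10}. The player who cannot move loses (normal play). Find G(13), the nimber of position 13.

0

G(0) = 0
G(1) = mex{} = 0
G(2) = mex{} = 0
G(3) = mex{0} = 1
G(4) = mex{0,0} = 1
G(5) = mex{0,0} = 1
G(6) = mex{1,0,0} = 2
G(7) = mex{1,1,0} = 2
G(8) = mex{1,1,0,0} = 2
G(9) = mex{2,1,1,0} = 3
G(10) = mex{2,2,1,0,0} = 3
G(11) = mex{2,2,1,1,0} = 3
G(12) = mex{3,2,2,1,0} = 4
G(13) = mex{3,3,2,1,1} = 0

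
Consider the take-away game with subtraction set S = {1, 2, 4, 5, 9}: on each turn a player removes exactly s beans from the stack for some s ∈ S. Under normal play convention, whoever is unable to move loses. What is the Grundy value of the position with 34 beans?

G(0) = 0
G(1) = mex{0} = 1
G(2) = mex{1,0} = 2
G(3) = mex{2,1} = 0
G(4) = mex{0,2,0} = 1
G(5) = mex{1,0,1,0} = 2
G(6) = mex{2,1,2,1} = 0
G(7) = mex{0,2,0,2} = 1
G(8) = mex{1,0,1,0} = 2
G(9) = mex{2,1,2,1,0} = 3
G(10) = mex{3,2,0,2,1} = 4
G(11) = mex{4,3,1,0,2} = 5
G(12) = mex{5,4,2,1,0} = 3
G(13) = mex{3,5,3,2,1} = 0
G(14) = mex{0,3,4,3,2} = 1
G(15) = mex{1,0,5,4,0} = 2
G(16) = mex{2,1,3,5,1} = 0
G(17) = mex{0,2,0,3,2} = 1
G(18) = mex{1,0,1,0,3} = 2
G(19) = mex{2,1,2,1,4} = 0
G(20) = mex{0,2,0,2,5} = 1
G(21) = mex{1,0,1,0,3} = 2
G(22) = mex{2,1,2,1,0} = 3
G(23) = mex{3,2,0,2,1} = 4
G(24) = mex{4,3,1,0,2} = 5
G(25) = mex{5,4,2,1,0} = 3
G(26) = mex{3,5,3,2,1} = 0
G(27) = mex{0,3,4,3,2} = 1
G(28) = mex{1,0,5,4,0} = 2
G(29) = mex{2,1,3,5,1} = 0
G(30) = mex{0,2,0,3,2} = 1
G(31) = mex{1,0,1,0,3} = 2
G(32) = mex{2,1,2,1,4} = 0
G(33) = mex{0,2,0,2,5} = 1
G(34) = mex{1,0,1,0,3} = 2

2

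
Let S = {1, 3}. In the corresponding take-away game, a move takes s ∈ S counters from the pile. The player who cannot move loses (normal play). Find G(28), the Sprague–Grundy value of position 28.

G(0) = 0
G(1) = mex{0} = 1
G(2) = mex{1} = 0
G(3) = mex{0,0} = 1
G(4) = mex{1,1} = 0
G(5) = mex{0,0} = 1
G(6) = mex{1,1} = 0
G(7) = mex{0,0} = 1
G(8) = mex{1,1} = 0
G(9) = mex{0,0} = 1
G(10) = mex{1,1} = 0
G(11) = mex{0,0} = 1
G(12) = mex{1,1} = 0
G(13) = mex{0,0} = 1
G(14) = mex{1,1} = 0
G(15) = mex{0,0} = 1
G(16) = mex{1,1} = 0
G(17) = mex{0,0} = 1
G(18) = mex{1,1} = 0
G(19) = mex{0,0} = 1
G(20) = mex{1,1} = 0
G(21) = mex{0,0} = 1
G(22) = mex{1,1} = 0
G(23) = mex{0,0} = 1
G(24) = mex{1,1} = 0
G(25) = mex{0,0} = 1
G(26) = mex{1,1} = 0
G(27) = mex{0,0} = 1
G(28) = mex{1,1} = 0

0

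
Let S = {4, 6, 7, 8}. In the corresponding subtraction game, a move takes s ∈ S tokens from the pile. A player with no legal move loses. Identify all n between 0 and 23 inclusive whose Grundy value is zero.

G(0) = 0
G(1) = mex{} = 0
G(2) = mex{} = 0
G(3) = mex{} = 0
G(4) = mex{0} = 1
G(5) = mex{0} = 1
G(6) = mex{0,0} = 1
G(7) = mex{0,0,0} = 1
G(8) = mex{1,0,0,0} = 2
G(9) = mex{1,0,0,0} = 2
G(10) = mex{1,1,0,0} = 2
G(11) = mex{1,1,1,0} = 2
G(12) = mex{2,1,1,1} = 0
G(13) = mex{2,1,1,1} = 0
G(14) = mex{2,2,1,1} = 0
G(15) = mex{2,2,2,1} = 0
G(16) = mex{0,2,2,2} = 1
G(17) = mex{0,2,2,2} = 1
G(18) = mex{0,0,2,2} = 1
G(19) = mex{0,0,0,2} = 1
G(20) = mex{1,0,0,0} = 2
G(21) = mex{1,0,0,0} = 2
G(22) = mex{1,1,0,0} = 2
G(23) = mex{1,1,1,0} = 2
P-positions are exactly the n with G(n) = 0.

0, 1, 2, 3, 12, 13, 14, 15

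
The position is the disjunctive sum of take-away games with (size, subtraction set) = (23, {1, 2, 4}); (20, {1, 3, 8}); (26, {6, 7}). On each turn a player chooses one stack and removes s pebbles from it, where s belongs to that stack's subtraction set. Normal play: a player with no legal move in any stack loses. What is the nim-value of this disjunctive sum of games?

Stack A, S = {1, 2, 4}:
G(0) = 0
G(1) = mex{0} = 1
G(2) = mex{1,0} = 2
G(3) = mex{2,1} = 0
G(4) = mex{0,2,0} = 1
G(5) = mex{1,0,1} = 2
G(6) = mex{2,1,2} = 0
G(7) = mex{0,2,0} = 1
G(8) = mex{1,0,1} = 2
G(9) = mex{2,1,2} = 0
G(10) = mex{0,2,0} = 1
G(11) = mex{1,0,1} = 2
G(12) = mex{2,1,2} = 0
G(13) = mex{0,2,0} = 1
G(14) = mex{1,0,1} = 2
G(15) = mex{2,1,2} = 0
G(16) = mex{0,2,0} = 1
G(17) = mex{1,0,1} = 2
G(18) = mex{2,1,2} = 0
G(19) = mex{0,2,0} = 1
G(20) = mex{1,0,1} = 2
G(21) = mex{2,1,2} = 0
G(22) = mex{0,2,0} = 1
G(23) = mex{1,0,1} = 2
G_A(23) = 2.
Stack B, S = {1, 3, 8}:
G(0) = 0
G(1) = mex{0} = 1
G(2) = mex{1} = 0
G(3) = mex{0,0} = 1
G(4) = mex{1,1} = 0
G(5) = mex{0,0} = 1
G(6) = mex{1,1} = 0
G(7) = mex{0,0} = 1
G(8) = mex{1,1,0} = 2
G(9) = mex{2,0,1} = 3
G(10) = mex{3,1,0} = 2
G(11) = mex{2,2,1} = 0
G(12) = mex{0,3,0} = 1
G(13) = mex{1,2,1} = 0
G(14) = mex{0,0,0} = 1
G(15) = mex{1,1,1} = 0
G(16) = mex{0,0,2} = 1
G(17) = mex{1,1,3} = 0
G(18) = mex{0,0,2} = 1
G(19) = mex{1,1,0} = 2
G(20) = mex{2,0,1} = 3
G_B(20) = 3.
Stack C, S = {6, 7}:
n :  0  1  2  3  4  5  6  7  8  9 10 11 12 13 14 15 16 17 18 19 20 21 22 23 24 25 26
G :  0  0  0  0  0  0  1  1  1  1  1  1  2  0  0  0  0  0  0  1  1  1  1  1  1  2  0
G_C(26) = 0.
Combined Grundy value = 2 ⊕ 3 ⊕ 0 = 1.

1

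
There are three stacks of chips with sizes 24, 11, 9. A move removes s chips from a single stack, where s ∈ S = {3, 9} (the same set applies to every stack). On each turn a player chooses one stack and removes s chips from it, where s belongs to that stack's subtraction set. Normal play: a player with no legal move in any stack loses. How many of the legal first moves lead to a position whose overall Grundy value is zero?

All stacks use S = {3, 9}:
n :  0  1  2  3  4  5  6  7  8  9 10 11 12 13 14 15 16 17 18 19 20 21 22 23 24
G :  0  0  0  1  1  1  0  0  0  1  1  1  0  0  0  1  1  1  0  0  0  1  1  1  0
Stack A: G(24) = 0.
Stack B: G(11) = 1.
Stack C: G(9) = 1.
Combined Grundy value = 0 ⊕ 1 ⊕ 1 = 0.
A winning move leaves total XOR = 0, i.e. changes one component's Grundy value g to g ⊕ X where X is the current total.
Stack A: target g' = 0⊕0 = 0, but every legal move changes the Grundy value (mex property), so 0 moves.
Stack B: target g' = 1⊕0 = 1, but every legal move changes the Grundy value (mex property), so 0 moves.
Stack C: target g' = 1⊕0 = 1, but every legal move changes the Grundy value (mex property), so 0 moves.

0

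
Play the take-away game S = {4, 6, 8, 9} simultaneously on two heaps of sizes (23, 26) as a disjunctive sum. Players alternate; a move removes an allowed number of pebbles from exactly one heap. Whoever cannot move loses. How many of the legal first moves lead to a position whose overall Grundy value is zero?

All heaps use S = {4, 6, 8, 9}:
n :  0  1  2  3  4  5  6  7  8  9 10 11 12 13 14 15 16 17 18 19 20 21 22 23 24 25 26
G :  0  0  0  0  1  1  1  1  2  2  2  2  3  0  0  0  0  1  1  1  1  2  2  2  2  3  0
Heap A: G(23) = 2.
Heap B: G(26) = 0.
Combined Grundy value = 2 ⊕ 0 = 2.
A winning move leaves total XOR = 0, i.e. changes one component's Grundy value g to g ⊕ X where X is the current total.
Heap A: need g' = 2⊕2 = 0. Options: 23−4→G=1, 23−6→G=1, 23−8→G=0, 23−9→G=0. Hits: 2.
Heap B: need g' = 0⊕2 = 2. Options: 26−4→G=2, 26−6→G=1, 26−8→G=1, 26−9→G=1. Hits: 1.

3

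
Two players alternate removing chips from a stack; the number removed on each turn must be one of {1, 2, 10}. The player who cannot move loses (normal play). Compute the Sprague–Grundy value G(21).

0

G(0) = 0
G(1) = mex{0} = 1
G(2) = mex{1,0} = 2
G(3) = mex{2,1} = 0
G(4) = mex{0,2} = 1
G(5) = mex{1,0} = 2
G(6) = mex{2,1} = 0
G(7) = mex{0,2} = 1
G(8) = mex{1,0} = 2
G(9) = mex{2,1} = 0
G(10) = mex{0,2,0} = 1
G(11) = mex{1,0,1} = 2
G(12) = mex{2,1,2} = 0
G(13) = mex{0,2,0} = 1
G(14) = mex{1,0,1} = 2
G(15) = mex{2,1,2} = 0
G(16) = mex{0,2,0} = 1
G(17) = mex{1,0,1} = 2
G(18) = mex{2,1,2} = 0
G(19) = mex{0,2,0} = 1
G(20) = mex{1,0,1} = 2
G(21) = mex{2,1,2} = 0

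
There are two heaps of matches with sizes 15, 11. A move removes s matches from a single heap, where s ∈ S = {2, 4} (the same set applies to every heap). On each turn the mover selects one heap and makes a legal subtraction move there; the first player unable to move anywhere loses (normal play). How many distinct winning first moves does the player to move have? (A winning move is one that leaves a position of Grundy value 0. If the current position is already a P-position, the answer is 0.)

All heaps use S = {2, 4}:
G(0) = 0
G(1) = mex{} = 0
G(2) = mex{0} = 1
G(3) = mex{0} = 1
G(4) = mex{1,0} = 2
G(5) = mex{1,0} = 2
G(6) = mex{2,1} = 0
G(7) = mex{2,1} = 0
G(8) = mex{0,2} = 1
G(9) = mex{0,2} = 1
G(10) = mex{1,0} = 2
G(11) = mex{1,0} = 2
G(12) = mex{2,1} = 0
G(13) = mex{2,1} = 0
G(14) = mex{0,2} = 1
G(15) = mex{0,2} = 1
Heap A: G(15) = 1.
Heap B: G(11) = 2.
Combined Grundy value = 1 ⊕ 2 = 3.
A winning move leaves total XOR = 0, i.e. changes one component's Grundy value g to g ⊕ X where X is the current total.
Heap A: need g' = 1⊕3 = 2. Options: 15−2→G=0, 15−4→G=2. Hits: 1.
Heap B: need g' = 2⊕3 = 1. Options: 11−2→G=1, 11−4→G=0. Hits: 1.

2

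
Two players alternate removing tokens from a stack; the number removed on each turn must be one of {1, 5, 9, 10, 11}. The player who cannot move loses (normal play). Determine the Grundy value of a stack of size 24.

0

n :  0  1  2  3  4  5  6  7  8  9 10 11 12 13 14 15 16 17 18 19 20 21 22 23 24
G :  0  1  0  1  0  1  0  1  0  1  2  3  2  3  2  3  2  3  2  3  0  1  0  1  0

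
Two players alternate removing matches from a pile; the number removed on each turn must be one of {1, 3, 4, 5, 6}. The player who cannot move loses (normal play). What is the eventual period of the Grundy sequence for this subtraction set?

9

n :  0  1  2  3  4  5  6  7  8  9 10 11 12 13 14 15 16 17 18 19
G :  0  1  0  1  2  3  2  3  4  0  1  0  1  2  3  2  3  4  0  1
G(n+9) = G(n) holds for n = 0,…,5 (a full window of length max(S) = 6), so the sequence is purely periodic with period 9.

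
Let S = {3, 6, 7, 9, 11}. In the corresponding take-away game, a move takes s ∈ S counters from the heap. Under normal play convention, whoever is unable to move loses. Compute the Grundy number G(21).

n :  0  1  2  3  4  5  6  7  8  9 10 11 12 13 14 15 16 17 18 19 20 21
G :  0  0  0  1  1  1  2  2  2  3  3  3  4  4  0  0  0  1  1  1  2  2

2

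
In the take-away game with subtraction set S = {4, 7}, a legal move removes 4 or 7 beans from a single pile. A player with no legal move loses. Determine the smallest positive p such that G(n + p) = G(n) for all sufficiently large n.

n :  0  1  2  3  4  5  6  7  8  9 10 11 12 13 14 15 16 17 18 19 20 21 22 23
G :  0  0  0  0  1  1  1  1  2  2  2  0  0  0  0  1  1  1  1  2  2  2  0  0
G(n+11) = G(n) holds for n = 0,…,6 (a full window of length max(S) = 7), so the sequence is purely periodic with period 11.

11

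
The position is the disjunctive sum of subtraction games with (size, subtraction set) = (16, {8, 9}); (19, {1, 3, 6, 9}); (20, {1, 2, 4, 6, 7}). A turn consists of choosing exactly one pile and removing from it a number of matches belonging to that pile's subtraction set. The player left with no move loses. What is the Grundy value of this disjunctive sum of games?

0

Pile A, S = {8, 9}:
G(0) = 0
G(1) = mex{} = 0
G(2) = mex{} = 0
G(3) = mex{} = 0
G(4) = mex{} = 0
G(5) = mex{} = 0
G(6) = mex{} = 0
G(7) = mex{} = 0
G(8) = mex{0} = 1
G(9) = mex{0,0} = 1
G(10) = mex{0,0} = 1
G(11) = mex{0,0} = 1
G(12) = mex{0,0} = 1
G(13) = mex{0,0} = 1
G(14) = mex{0,0} = 1
G(15) = mex{0,0} = 1
G(16) = mex{1,0} = 2
G_A(16) = 2.
Pile B, S = {1, 3, 6, 9}:
n :  0  1  2  3  4  5  6  7  8  9 10 11 12 13 14 15 16 17 18 19
G :  0  1  0  1  0  1  2  3  2  3  2  3  0  1  0  1  0  1  2  3
G_B(19) = 3.
Pile C, S = {1, 2, 4, 6, 7}:
n :  0  1  2  3  4  5  6  7  8  9 10 11 12 13 14 15 16 17 18 19 20
G :  0  1  2  0  1  2  3  4  0  1  2  0  1  2  3  4  0  1  2  0  1
G_C(20) = 1.
Combined Grundy value = 2 ⊕ 3 ⊕ 1 = 0.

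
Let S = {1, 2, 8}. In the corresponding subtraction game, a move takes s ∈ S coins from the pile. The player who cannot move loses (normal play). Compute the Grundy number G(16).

n :  0  1  2  3  4  5  6  7  8  9 10 11 12 13 14 15 16
G :  0  1  2  0  1  2  0  1  2  0  1  2  0  1  2  0  1

1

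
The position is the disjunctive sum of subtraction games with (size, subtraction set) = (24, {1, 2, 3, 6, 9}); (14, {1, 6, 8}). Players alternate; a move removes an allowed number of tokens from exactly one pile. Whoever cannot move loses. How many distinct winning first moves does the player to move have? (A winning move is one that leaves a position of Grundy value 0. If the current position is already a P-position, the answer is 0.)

0

Pile A, S = {1, 2, 3, 6, 9}:
G(0) = 0
G(1) = mex{0} = 1
G(2) = mex{1,0} = 2
G(3) = mex{2,1,0} = 3
G(4) = mex{3,2,1} = 0
G(5) = mex{0,3,2} = 1
G(6) = mex{1,0,3,0} = 2
G(7) = mex{2,1,0,1} = 3
G(8) = mex{3,2,1,2} = 0
G(9) = mex{0,3,2,3,0} = 1
G(10) = mex{1,0,3,0,1} = 2
G(11) = mex{2,1,0,1,2} = 3
G(12) = mex{3,2,1,2,3} = 0
G(13) = mex{0,3,2,3,0} = 1
G(14) = mex{1,0,3,0,1} = 2
G(15) = mex{2,1,0,1,2} = 3
G(16) = mex{3,2,1,2,3} = 0
G(17) = mex{0,3,2,3,0} = 1
G(18) = mex{1,0,3,0,1} = 2
G(19) = mex{2,1,0,1,2} = 3
G(20) = mex{3,2,1,2,3} = 0
G(21) = mex{0,3,2,3,0} = 1
G(22) = mex{1,0,3,0,1} = 2
G(23) = mex{2,1,0,1,2} = 3
G(24) = mex{3,2,1,2,3} = 0
G_A(24) = 0.
Pile B, S = {1, 6, 8}:
n :  0  1  2  3  4  5  6  7  8  9 10 11 12 13 14
G :  0  1  0  1  0  1  2  0  1  0  1  0  1  2  0
G_B(14) = 0.
Combined Grundy value = 0 ⊕ 0 = 0.
A winning move leaves total XOR = 0, i.e. changes one component's Grundy value g to g ⊕ X where X is the current total.
Pile A: target g' = 0⊕0 = 0, but every legal move changes the Grundy value (mex property), so 0 moves.
Pile B: target g' = 0⊕0 = 0, but every legal move changes the Grundy value (mex property), so 0 moves.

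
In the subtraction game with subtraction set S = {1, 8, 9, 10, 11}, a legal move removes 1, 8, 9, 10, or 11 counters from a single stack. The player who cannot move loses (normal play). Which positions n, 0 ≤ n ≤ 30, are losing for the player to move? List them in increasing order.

n :  0  1  2  3  4  5  6  7  8  9 10 11 12 13 14 15 16 17 18 19 20 21 22 23 24 25 26 27 28 29 30
G :  0  1  0  1  0  1  0  1  2  3  2  3  2  3  2  3  4  5  0  1  0  1  0  1  0  1  2  3  2  3  2
P-positions are exactly the n with G(n) = 0.

0, 2, 4, 6, 18, 20, 22, 24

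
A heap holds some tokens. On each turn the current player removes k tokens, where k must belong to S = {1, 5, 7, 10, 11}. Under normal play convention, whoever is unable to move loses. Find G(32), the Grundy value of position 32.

2

G(0) = 0
G(1) = mex{0} = 1
G(2) = mex{1} = 0
G(3) = mex{0} = 1
G(4) = mex{1} = 0
G(5) = mex{0,0} = 1
G(6) = mex{1,1} = 0
G(7) = mex{0,0,0} = 1
G(8) = mex{1,1,1} = 0
G(9) = mex{0,0,0} = 1
G(10) = mex{1,1,1,0} = 2
G(11) = mex{2,0,0,1,0} = 3
G(12) = mex{3,1,1,0,1} = 2
G(13) = mex{2,0,0,1,0} = 3
G(14) = mex{3,1,1,0,1} = 2
G(15) = mex{2,2,0,1,0} = 3
G(16) = mex{3,3,1,0,1} = 2
G(17) = mex{2,2,2,1,0} = 3
G(18) = mex{3,3,3,0,1} = 2
G(19) = mex{2,2,2,1,0} = 3
G(20) = mex{3,3,3,2,1} = 0
G(21) = mex{0,2,2,3,2} = 1
G(22) = mex{1,3,3,2,3} = 0
G(23) = mex{0,2,2,3,2} = 1
G(24) = mex{1,3,3,2,3} = 0
G(25) = mex{0,0,2,3,2} = 1
G(26) = mex{1,1,3,2,3} = 0
G(27) = mex{0,0,0,3,2} = 1
G(28) = mex{1,1,1,2,3} = 0
G(29) = mex{0,0,0,3,2} = 1
G(30) = mex{1,1,1,0,3} = 2
G(31) = mex{2,0,0,1,0} = 3
G(32) = mex{3,1,1,0,1} = 2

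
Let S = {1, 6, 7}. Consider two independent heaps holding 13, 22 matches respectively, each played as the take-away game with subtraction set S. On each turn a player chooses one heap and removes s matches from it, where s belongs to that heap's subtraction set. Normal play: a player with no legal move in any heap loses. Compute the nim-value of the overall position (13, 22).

All heaps use S = {1, 6, 7}:
n :  0  1  2  3  4  5  6  7  8  9 10 11 12 13 14 15 16 17 18 19 20 21 22
G :  0  1  0  1  0  1  2  3  2  3  2  3  0  1  0  1  0  1  2  3  2  3  2
Heap A: G(13) = 1.
Heap B: G(22) = 2.
Combined Grundy value = 1 ⊕ 2 = 3.

3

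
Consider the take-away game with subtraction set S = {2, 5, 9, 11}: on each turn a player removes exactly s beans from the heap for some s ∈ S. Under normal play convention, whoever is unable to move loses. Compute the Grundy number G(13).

n :  0  1  2  3  4  5  6  7  8  9 10 11 12 13
G :  0  0  1  1  0  2  1  0  0  1  1  2  2  3

3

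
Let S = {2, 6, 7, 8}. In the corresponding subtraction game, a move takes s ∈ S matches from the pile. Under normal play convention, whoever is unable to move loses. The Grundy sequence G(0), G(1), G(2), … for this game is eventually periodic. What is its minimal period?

14

n :  0  1  2  3  4  5  6  7  8  9 10 11 12 13 14 15 16 17 18 19 20 21 22 23 24 25 26 27 28 29
G :  0  0  1  1  0  0  1  1  2  2  3  3  2  2  0  0  1  1  0  0  1  1  2  2  3  3  2  2  0  0
G(n+14) = G(n) holds for n = 0,…,7 (a full window of length max(S) = 8), so the sequence is purely periodic with period 14.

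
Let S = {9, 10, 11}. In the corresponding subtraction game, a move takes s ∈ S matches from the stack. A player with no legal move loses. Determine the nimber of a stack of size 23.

0

n :  0  1  2  3  4  5  6  7  8  9 10 11 12 13 14 15 16 17 18 19 20 21 22 23
G :  0  0  0  0  0  0  0  0  0  1  1  1  1  1  1  1  1  1  2  2  0  0  0  0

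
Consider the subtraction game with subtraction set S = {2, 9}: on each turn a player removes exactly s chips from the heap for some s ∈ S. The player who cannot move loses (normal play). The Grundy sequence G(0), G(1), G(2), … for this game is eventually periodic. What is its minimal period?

11

G(0) = 0
G(1) = mex{} = 0
G(2) = mex{0} = 1
G(3) = mex{0} = 1
G(4) = mex{1} = 0
G(5) = mex{1} = 0
G(6) = mex{0} = 1
G(7) = mex{0} = 1
G(8) = mex{1} = 0
G(9) = mex{1,0} = 2
G(10) = mex{0,0} = 1
G(11) = mex{2,1} = 0
G(12) = mex{1,1} = 0
G(13) = mex{0,0} = 1
G(14) = mex{0,0} = 1
G(15) = mex{1,1} = 0
G(16) = mex{1,1} = 0
G(17) = mex{0,0} = 1
G(18) = mex{0,2} = 1
G(19) = mex{1,1} = 0
G(20) = mex{1,0} = 2
G(21) = mex{0,0} = 1
G(22) = mex{2,1} = 0
G(23) = mex{1,1} = 0
G(n+11) = G(n) holds for n = 0,…,8 (a full window of length max(S) = 9), so the sequence is purely periodic with period 11.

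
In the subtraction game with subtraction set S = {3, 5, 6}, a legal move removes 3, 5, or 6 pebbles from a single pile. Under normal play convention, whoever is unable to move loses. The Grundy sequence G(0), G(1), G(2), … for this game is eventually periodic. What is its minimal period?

n :  0  1  2  3  4  5  6  7  8  9 10 11 12 13 14 15 16 17 18 19
G :  0  0  0  1  1  1  2  2  2  0  0  0  1  1  1  2  2  2  0  0
G(n+9) = G(n) holds for n = 0,…,5 (a full window of length max(S) = 6), so the sequence is purely periodic with period 9.

9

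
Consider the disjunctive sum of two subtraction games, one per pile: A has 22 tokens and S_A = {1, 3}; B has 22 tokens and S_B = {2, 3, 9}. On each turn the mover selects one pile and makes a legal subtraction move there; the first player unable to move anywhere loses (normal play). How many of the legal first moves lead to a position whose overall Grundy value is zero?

Pile A, S = {1, 3}:
n :  0  1  2  3  4  5  6  7  8  9 10 11 12 13 14 15 16 17 18 19 20 21 22
G :  0  1  0  1  0  1  0  1  0  1  0  1  0  1  0  1  0  1  0  1  0  1  0
G_A(22) = 0.
Pile B, S = {2, 3, 9}:
G(0) = 0
G(1) = mex{} = 0
G(2) = mex{0} = 1
G(3) = mex{0,0} = 1
G(4) = mex{1,0} = 2
G(5) = mex{1,1} = 0
G(6) = mex{2,1} = 0
G(7) = mex{0,2} = 1
G(8) = mex{0,0} = 1
G(9) = mex{1,0,0} = 2
G(10) = mex{1,1,0} = 2
G(11) = mex{2,1,1} = 0
G(12) = mex{2,2,1} = 0
G(13) = mex{0,2,2} = 1
G(14) = mex{0,0,0} = 1
G(15) = mex{1,0,0} = 2
G(16) = mex{1,1,1} = 0
G(17) = mex{2,1,1} = 0
G(18) = mex{0,2,2} = 1
G(19) = mex{0,0,2} = 1
G(20) = mex{1,0,0} = 2
G(21) = mex{1,1,0} = 2
G(22) = mex{2,1,1} = 0
G_B(22) = 0.
Combined Grundy value = 0 ⊕ 0 = 0.
A winning move leaves total XOR = 0, i.e. changes one component's Grundy value g to g ⊕ X where X is the current total.
Pile A: target g' = 0⊕0 = 0, but every legal move changes the Grundy value (mex property), so 0 moves.
Pile B: target g' = 0⊕0 = 0, but every legal move changes the Grundy value (mex property), so 0 moves.

0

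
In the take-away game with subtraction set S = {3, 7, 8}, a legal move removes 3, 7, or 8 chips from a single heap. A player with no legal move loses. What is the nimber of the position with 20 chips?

1

G(0) = 0
G(1) = mex{} = 0
G(2) = mex{} = 0
G(3) = mex{0} = 1
G(4) = mex{0} = 1
G(5) = mex{0} = 1
G(6) = mex{1} = 0
G(7) = mex{1,0} = 2
G(8) = mex{1,0,0} = 2
G(9) = mex{0,0,0} = 1
G(10) = mex{2,1,0} = 3
G(11) = mex{2,1,1} = 0
G(12) = mex{1,1,1} = 0
G(13) = mex{3,0,1} = 2
G(14) = mex{0,2,0} = 1
G(15) = mex{0,2,2} = 1
G(16) = mex{2,1,2} = 0
G(17) = mex{1,3,1} = 0
G(18) = mex{1,0,3} = 2
G(19) = mex{0,0,0} = 1
G(20) = mex{0,2,0} = 1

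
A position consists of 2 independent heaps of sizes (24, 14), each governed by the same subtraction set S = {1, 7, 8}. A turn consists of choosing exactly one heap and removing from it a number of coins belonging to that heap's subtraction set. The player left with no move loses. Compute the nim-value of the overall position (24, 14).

All heaps use S = {1, 7, 8}:
n :  0  1  2  3  4  5  6  7  8  9 10 11 12 13 14 15 16 17 18 19 20 21 22 23 24
G :  0  1  0  1  0  1  0  1  2  3  2  3  2  3  2  0  1  0  1  0  1  0  1  2  3
Heap A: G(24) = 3.
Heap B: G(14) = 2.
Combined Grundy value = 3 ⊕ 2 = 1.

1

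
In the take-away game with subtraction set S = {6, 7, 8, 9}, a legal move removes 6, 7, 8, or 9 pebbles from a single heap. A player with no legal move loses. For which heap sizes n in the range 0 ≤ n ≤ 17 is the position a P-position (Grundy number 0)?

G(0) = 0
G(1) = mex{} = 0
G(2) = mex{} = 0
G(3) = mex{} = 0
G(4) = mex{} = 0
G(5) = mex{} = 0
G(6) = mex{0} = 1
G(7) = mex{0,0} = 1
G(8) = mex{0,0,0} = 1
G(9) = mex{0,0,0,0} = 1
G(10) = mex{0,0,0,0} = 1
G(11) = mex{0,0,0,0} = 1
G(12) = mex{1,0,0,0} = 2
G(13) = mex{1,1,0,0} = 2
G(14) = mex{1,1,1,0} = 2
G(15) = mex{1,1,1,1} = 0
G(16) = mex{1,1,1,1} = 0
G(17) = mex{1,1,1,1} = 0
P-positions are exactly the n with G(n) = 0.

0, 1, 2, 3, 4, 5, 15, 16, 17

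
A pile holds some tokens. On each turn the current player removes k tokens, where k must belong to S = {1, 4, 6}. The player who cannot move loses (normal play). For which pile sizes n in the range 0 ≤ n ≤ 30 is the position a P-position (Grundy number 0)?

0, 2, 5, 7, 10, 12, 15, 17, 20, 22, 25, 27, 30

G(0) = 0
G(1) = mex{0} = 1
G(2) = mex{1} = 0
G(3) = mex{0} = 1
G(4) = mex{1,0} = 2
G(5) = mex{2,1} = 0
G(6) = mex{0,0,0} = 1
G(7) = mex{1,1,1} = 0
G(8) = mex{0,2,0} = 1
G(9) = mex{1,0,1} = 2
G(10) = mex{2,1,2} = 0
G(11) = mex{0,0,0} = 1
G(12) = mex{1,1,1} = 0
G(13) = mex{0,2,0} = 1
G(14) = mex{1,0,1} = 2
G(15) = mex{2,1,2} = 0
G(16) = mex{0,0,0} = 1
G(17) = mex{1,1,1} = 0
G(18) = mex{0,2,0} = 1
G(19) = mex{1,0,1} = 2
G(20) = mex{2,1,2} = 0
G(21) = mex{0,0,0} = 1
G(22) = mex{1,1,1} = 0
G(23) = mex{0,2,0} = 1
G(24) = mex{1,0,1} = 2
G(25) = mex{2,1,2} = 0
G(26) = mex{0,0,0} = 1
G(27) = mex{1,1,1} = 0
G(28) = mex{0,2,0} = 1
G(29) = mex{1,0,1} = 2
G(30) = mex{2,1,2} = 0
P-positions are exactly the n with G(n) = 0.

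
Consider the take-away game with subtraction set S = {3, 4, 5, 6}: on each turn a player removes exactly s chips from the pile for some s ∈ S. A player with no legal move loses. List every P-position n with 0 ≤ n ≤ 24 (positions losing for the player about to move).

0, 1, 2, 9, 10, 11, 18, 19, 20

G(0) = 0
G(1) = mex{} = 0
G(2) = mex{} = 0
G(3) = mex{0} = 1
G(4) = mex{0,0} = 1
G(5) = mex{0,0,0} = 1
G(6) = mex{1,0,0,0} = 2
G(7) = mex{1,1,0,0} = 2
G(8) = mex{1,1,1,0} = 2
G(9) = mex{2,1,1,1} = 0
G(10) = mex{2,2,1,1} = 0
G(11) = mex{2,2,2,1} = 0
G(12) = mex{0,2,2,2} = 1
G(13) = mex{0,0,2,2} = 1
G(14) = mex{0,0,0,2} = 1
G(15) = mex{1,0,0,0} = 2
G(16) = mex{1,1,0,0} = 2
G(17) = mex{1,1,1,0} = 2
G(18) = mex{2,1,1,1} = 0
G(19) = mex{2,2,1,1} = 0
G(20) = mex{2,2,2,1} = 0
G(21) = mex{0,2,2,2} = 1
G(22) = mex{0,0,2,2} = 1
G(23) = mex{0,0,0,2} = 1
G(24) = mex{1,0,0,0} = 2
P-positions are exactly the n with G(n) = 0.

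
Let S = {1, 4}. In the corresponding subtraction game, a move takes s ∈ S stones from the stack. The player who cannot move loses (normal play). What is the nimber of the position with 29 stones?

2

n :  0  1  2  3  4  5  6  7  8  9 10 11 12 13 14 15 16 17 18 19 20 21 22 23 24 25 26 27 28 29
G :  0  1  0  1  2  0  1  0  1  2  0  1  0  1  2  0  1  0  1  2  0  1  0  1  2  0  1  0  1  2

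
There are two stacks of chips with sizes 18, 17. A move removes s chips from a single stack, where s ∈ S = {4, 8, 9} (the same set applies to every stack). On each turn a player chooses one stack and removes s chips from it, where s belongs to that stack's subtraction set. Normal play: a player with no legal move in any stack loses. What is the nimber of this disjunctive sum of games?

0

All stacks use S = {4, 8, 9}:
G(0) = 0
G(1) = mex{} = 0
G(2) = mex{} = 0
G(3) = mex{} = 0
G(4) = mex{0} = 1
G(5) = mex{0} = 1
G(6) = mex{0} = 1
G(7) = mex{0} = 1
G(8) = mex{1,0} = 2
G(9) = mex{1,0,0} = 2
G(10) = mex{1,0,0} = 2
G(11) = mex{1,0,0} = 2
G(12) = mex{2,1,0} = 3
G(13) = mex{2,1,1} = 0
G(14) = mex{2,1,1} = 0
G(15) = mex{2,1,1} = 0
G(16) = mex{3,2,1} = 0
G(17) = mex{0,2,2} = 1
G(18) = mex{0,2,2} = 1
Stack A: G(18) = 1.
Stack B: G(17) = 1.
Combined Grundy value = 1 ⊕ 1 = 0.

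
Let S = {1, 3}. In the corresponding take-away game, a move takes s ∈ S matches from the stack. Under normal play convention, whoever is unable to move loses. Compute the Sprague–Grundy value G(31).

1

G(0) = 0
G(1) = mex{0} = 1
G(2) = mex{1} = 0
G(3) = mex{0,0} = 1
G(4) = mex{1,1} = 0
G(5) = mex{0,0} = 1
G(6) = mex{1,1} = 0
G(7) = mex{0,0} = 1
G(8) = mex{1,1} = 0
G(9) = mex{0,0} = 1
G(10) = mex{1,1} = 0
G(11) = mex{0,0} = 1
G(12) = mex{1,1} = 0
G(13) = mex{0,0} = 1
G(14) = mex{1,1} = 0
G(15) = mex{0,0} = 1
G(16) = mex{1,1} = 0
G(17) = mex{0,0} = 1
G(18) = mex{1,1} = 0
G(19) = mex{0,0} = 1
G(20) = mex{1,1} = 0
G(21) = mex{0,0} = 1
G(22) = mex{1,1} = 0
G(23) = mex{0,0} = 1
G(24) = mex{1,1} = 0
G(25) = mex{0,0} = 1
G(26) = mex{1,1} = 0
G(27) = mex{0,0} = 1
G(28) = mex{1,1} = 0
G(29) = mex{0,0} = 1
G(30) = mex{1,1} = 0
G(31) = mex{0,0} = 1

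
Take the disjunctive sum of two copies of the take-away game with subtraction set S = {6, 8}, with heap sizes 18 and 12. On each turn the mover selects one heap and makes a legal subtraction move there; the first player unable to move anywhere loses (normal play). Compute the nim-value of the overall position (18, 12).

All heaps use S = {6, 8}:
n :  0  1  2  3  4  5  6  7  8  9 10 11 12 13 14 15 16 17 18
G :  0  0  0  0  0  0  1  1  1  1  1  1  2  2  0  0  0  0  0
Heap A: G(18) = 0.
Heap B: G(12) = 2.
Combined Grundy value = 0 ⊕ 2 = 2.

2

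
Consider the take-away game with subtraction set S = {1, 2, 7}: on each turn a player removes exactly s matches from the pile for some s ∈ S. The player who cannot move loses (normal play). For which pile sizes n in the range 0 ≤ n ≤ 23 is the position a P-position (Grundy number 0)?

G(0) = 0
G(1) = mex{0} = 1
G(2) = mex{1,0} = 2
G(3) = mex{2,1} = 0
G(4) = mex{0,2} = 1
G(5) = mex{1,0} = 2
G(6) = mex{2,1} = 0
G(7) = mex{0,2,0} = 1
G(8) = mex{1,0,1} = 2
G(9) = mex{2,1,2} = 0
G(10) = mex{0,2,0} = 1
G(11) = mex{1,0,1} = 2
G(12) = mex{2,1,2} = 0
G(13) = mex{0,2,0} = 1
G(14) = mex{1,0,1} = 2
G(15) = mex{2,1,2} = 0
G(16) = mex{0,2,0} = 1
G(17) = mex{1,0,1} = 2
G(18) = mex{2,1,2} = 0
G(19) = mex{0,2,0} = 1
G(20) = mex{1,0,1} = 2
G(21) = mex{2,1,2} = 0
G(22) = mex{0,2,0} = 1
G(23) = mex{1,0,1} = 2
P-positions are exactly the n with G(n) = 0.

0, 3, 6, 9, 12, 15, 18, 21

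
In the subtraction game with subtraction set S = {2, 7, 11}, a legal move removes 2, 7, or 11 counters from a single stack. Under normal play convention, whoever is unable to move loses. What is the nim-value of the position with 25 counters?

1

n :  0  1  2  3  4  5  6  7  8  9 10 11 12 13 14 15 16 17 18 19 20 21 22 23 24 25
G :  0  0  1  1  0  0  1  1  2  0  0  1  1  0  0  1  1  2  0  0  1  1  0  0  1  1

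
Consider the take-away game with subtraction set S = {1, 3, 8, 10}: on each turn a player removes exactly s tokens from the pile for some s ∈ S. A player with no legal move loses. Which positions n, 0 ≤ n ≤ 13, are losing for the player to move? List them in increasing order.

n :  0  1  2  3  4  5  6  7  8  9 10 11 12 13
G :  0  1  0  1  0  1  0  1  2  3  2  0  1  0
P-positions are exactly the n with G(n) = 0.

0, 2, 4, 6, 11, 13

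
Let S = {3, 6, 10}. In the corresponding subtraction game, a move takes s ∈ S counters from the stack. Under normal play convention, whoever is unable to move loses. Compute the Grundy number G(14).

0

G(0) = 0
G(1) = mex{} = 0
G(2) = mex{} = 0
G(3) = mex{0} = 1
G(4) = mex{0} = 1
G(5) = mex{0} = 1
G(6) = mex{1,0} = 2
G(7) = mex{1,0} = 2
G(8) = mex{1,0} = 2
G(9) = mex{2,1} = 0
G(10) = mex{2,1,0} = 3
G(11) = mex{2,1,0} = 3
G(12) = mex{0,2,0} = 1
G(13) = mex{3,2,1} = 0
G(14) = mex{3,2,1} = 0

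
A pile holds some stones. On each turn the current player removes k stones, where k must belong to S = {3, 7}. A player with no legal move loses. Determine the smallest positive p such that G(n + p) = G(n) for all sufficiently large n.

10

G(0) = 0
G(1) = mex{} = 0
G(2) = mex{} = 0
G(3) = mex{0} = 1
G(4) = mex{0} = 1
G(5) = mex{0} = 1
G(6) = mex{1} = 0
G(7) = mex{1,0} = 2
G(8) = mex{1,0} = 2
G(9) = mex{0,0} = 1
G(10) = mex{2,1} = 0
G(11) = mex{2,1} = 0
G(12) = mex{1,1} = 0
G(13) = mex{0,0} = 1
G(14) = mex{0,2} = 1
G(15) = mex{0,2} = 1
G(16) = mex{1,1} = 0
G(17) = mex{1,0} = 2
G(18) = mex{1,0} = 2
G(19) = mex{0,0} = 1
G(20) = mex{2,1} = 0
G(21) = mex{2,1} = 0
G(n+10) = G(n) holds for n = 0,…,6 (a full window of length max(S) = 7), so the sequence is purely periodic with period 10.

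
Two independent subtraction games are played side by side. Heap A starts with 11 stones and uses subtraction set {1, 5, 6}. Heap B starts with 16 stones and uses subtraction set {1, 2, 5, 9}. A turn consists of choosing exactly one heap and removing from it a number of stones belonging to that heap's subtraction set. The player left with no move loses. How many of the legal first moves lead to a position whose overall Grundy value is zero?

Heap A, S = {1, 5, 6}:
G(0) = 0
G(1) = mex{0} = 1
G(2) = mex{1} = 0
G(3) = mex{0} = 1
G(4) = mex{1} = 0
G(5) = mex{0,0} = 1
G(6) = mex{1,1,0} = 2
G(7) = mex{2,0,1} = 3
G(8) = mex{3,1,0} = 2
G(9) = mex{2,0,1} = 3
G(10) = mex{3,1,0} = 2
G(11) = mex{2,2,1} = 0
G_A(11) = 0.
Heap B, S = {1, 2, 5, 9}:
n :  0  1  2  3  4  5  6  7  8  9 10 11 12 13 14 15 16
G :  0  1  2  0  1  2  0  1  2  3  0  1  2  0  1  2  0
G_B(16) = 0.
Combined Grundy value = 0 ⊕ 0 = 0.
A winning move leaves total XOR = 0, i.e. changes one component's Grundy value g to g ⊕ X where X is the current total.
Heap A: target g' = 0⊕0 = 0, but every legal move changes the Grundy value (mex property), so 0 moves.
Heap B: target g' = 0⊕0 = 0, but every legal move changes the Grundy value (mex property), so 0 moves.

0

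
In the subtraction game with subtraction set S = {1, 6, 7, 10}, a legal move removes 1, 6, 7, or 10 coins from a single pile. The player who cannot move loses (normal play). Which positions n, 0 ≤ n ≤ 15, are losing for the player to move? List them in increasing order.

n :  0  1  2  3  4  5  6  7  8  9 10 11 12 13 14 15
G :  0  1  0  1  0  1  2  3  2  3  2  3  4  0  1  0
P-positions are exactly the n with G(n) = 0.

0, 2, 4, 13, 15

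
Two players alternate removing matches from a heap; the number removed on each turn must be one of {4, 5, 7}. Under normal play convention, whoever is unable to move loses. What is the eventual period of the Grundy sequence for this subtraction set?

G(0) = 0
G(1) = mex{} = 0
G(2) = mex{} = 0
G(3) = mex{} = 0
G(4) = mex{0} = 1
G(5) = mex{0,0} = 1
G(6) = mex{0,0} = 1
G(7) = mex{0,0,0} = 1
G(8) = mex{1,0,0} = 2
G(9) = mex{1,1,0} = 2
G(10) = mex{1,1,0} = 2
G(11) = mex{1,1,1} = 0
G(12) = mex{2,1,1} = 0
G(13) = mex{2,2,1} = 0
G(14) = mex{2,2,1} = 0
G(15) = mex{0,2,2} = 1
G(16) = mex{0,0,2} = 1
G(17) = mex{0,0,2} = 1
G(18) = mex{0,0,0} = 1
G(19) = mex{1,0,0} = 2
G(20) = mex{1,1,0} = 2
G(21) = mex{1,1,0} = 2
G(22) = mex{1,1,1} = 0
G(23) = mex{2,1,1} = 0
G(n+11) = G(n) holds for n = 0,…,6 (a full window of length max(S) = 7), so the sequence is purely periodic with period 11.

11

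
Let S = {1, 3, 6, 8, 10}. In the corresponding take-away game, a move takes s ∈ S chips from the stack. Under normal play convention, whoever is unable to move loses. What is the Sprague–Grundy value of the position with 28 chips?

n :  0  1  2  3  4  5  6  7  8  9 10 11 12 13 14 15 16 17 18 19 20 21 22 23 24 25 26 27 28
G :  0  1  0  1  0  1  2  3  2  0  1  0  1  0  1  2  3  2  0  1  0  1  0  1  2  3  2  0  1

1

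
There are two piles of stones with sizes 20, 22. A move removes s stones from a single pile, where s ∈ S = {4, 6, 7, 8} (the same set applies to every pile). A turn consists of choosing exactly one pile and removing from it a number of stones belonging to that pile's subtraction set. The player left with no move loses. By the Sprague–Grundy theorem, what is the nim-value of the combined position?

All piles use S = {4, 6, 7, 8}:
G(0) = 0
G(1) = mex{} = 0
G(2) = mex{} = 0
G(3) = mex{} = 0
G(4) = mex{0} = 1
G(5) = mex{0} = 1
G(6) = mex{0,0} = 1
G(7) = mex{0,0,0} = 1
G(8) = mex{1,0,0,0} = 2
G(9) = mex{1,0,0,0} = 2
G(10) = mex{1,1,0,0} = 2
G(11) = mex{1,1,1,0} = 2
G(12) = mex{2,1,1,1} = 0
G(13) = mex{2,1,1,1} = 0
G(14) = mex{2,2,1,1} = 0
G(15) = mex{2,2,2,1} = 0
G(16) = mex{0,2,2,2} = 1
G(17) = mex{0,2,2,2} = 1
G(18) = mex{0,0,2,2} = 1
G(19) = mex{0,0,0,2} = 1
G(20) = mex{1,0,0,0} = 2
G(21) = mex{1,0,0,0} = 2
G(22) = mex{1,1,0,0} = 2
Pile A: G(20) = 2.
Pile B: G(22) = 2.
Combined Grundy value = 2 ⊕ 2 = 0.

0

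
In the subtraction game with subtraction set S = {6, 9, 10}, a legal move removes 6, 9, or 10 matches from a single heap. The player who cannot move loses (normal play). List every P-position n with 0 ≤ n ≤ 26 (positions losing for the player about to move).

G(0) = 0
G(1) = mex{} = 0
G(2) = mex{} = 0
G(3) = mex{} = 0
G(4) = mex{} = 0
G(5) = mex{} = 0
G(6) = mex{0} = 1
G(7) = mex{0} = 1
G(8) = mex{0} = 1
G(9) = mex{0,0} = 1
G(10) = mex{0,0,0} = 1
G(11) = mex{0,0,0} = 1
G(12) = mex{1,0,0} = 2
G(13) = mex{1,0,0} = 2
G(14) = mex{1,0,0} = 2
G(15) = mex{1,1,0} = 2
G(16) = mex{1,1,1} = 0
G(17) = mex{1,1,1} = 0
G(18) = mex{2,1,1} = 0
G(19) = mex{2,1,1} = 0
G(20) = mex{2,1,1} = 0
G(21) = mex{2,2,1} = 0
G(22) = mex{0,2,2} = 1
G(23) = mex{0,2,2} = 1
G(24) = mex{0,2,2} = 1
G(25) = mex{0,0,2} = 1
G(26) = mex{0,0,0} = 1
P-positions are exactly the n with G(n) = 0.

0, 1, 2, 3, 4, 5, 16, 17, 18, 19, 20, 21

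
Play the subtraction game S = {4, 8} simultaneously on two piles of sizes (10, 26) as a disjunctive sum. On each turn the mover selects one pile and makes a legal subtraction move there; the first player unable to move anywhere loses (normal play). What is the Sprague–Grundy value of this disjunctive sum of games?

All piles use S = {4, 8}:
n :  0  1  2  3  4  5  6  7  8  9 10 11 12 13 14 15 16 17 18 19 20 21 22 23 24 25 26
G :  0  0  0  0  1  1  1  1  2  2  2  2  0  0  0  0  1  1  1  1  2  2  2  2  0  0  0
Pile A: G(10) = 2.
Pile B: G(26) = 0.
Combined Grundy value = 2 ⊕ 0 = 2.

2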